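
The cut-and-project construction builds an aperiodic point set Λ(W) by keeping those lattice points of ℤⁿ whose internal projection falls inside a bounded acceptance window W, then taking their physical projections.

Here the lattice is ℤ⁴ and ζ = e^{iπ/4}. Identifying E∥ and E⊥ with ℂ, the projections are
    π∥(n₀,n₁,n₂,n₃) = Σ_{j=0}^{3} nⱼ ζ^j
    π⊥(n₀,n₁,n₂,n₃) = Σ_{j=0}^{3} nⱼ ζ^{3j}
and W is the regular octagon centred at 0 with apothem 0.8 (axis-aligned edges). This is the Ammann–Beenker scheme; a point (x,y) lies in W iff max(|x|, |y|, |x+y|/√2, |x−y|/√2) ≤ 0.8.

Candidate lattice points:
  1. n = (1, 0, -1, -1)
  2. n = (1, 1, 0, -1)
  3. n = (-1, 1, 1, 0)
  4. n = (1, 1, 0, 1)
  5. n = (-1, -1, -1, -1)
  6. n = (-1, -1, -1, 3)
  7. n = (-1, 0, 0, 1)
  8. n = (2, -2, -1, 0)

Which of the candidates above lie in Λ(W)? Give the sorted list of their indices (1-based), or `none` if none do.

Internal map: ζ^{3j} for j=0..3 gives (1,0), (−√2/2,√2/2), (0,−1), (√2/2,√2/2).
#1 (1, 0, -1, -1): internal (0.2929, 0.2929); octagon support 0.4142 vs apothem 0.8 → ∈ W
#2 (1, 1, 0, -1): internal (-0.4142, 0.0000); octagon support 0.4142 vs apothem 0.8 → ∈ W
#3 (-1, 1, 1, 0): internal (-1.7071, -0.2929); octagon support 1.7071 vs apothem 0.8 → ∉ W
#4 (1, 1, 0, 1): internal (1.0000, 1.4142); octagon support 1.7071 vs apothem 0.8 → ∉ W
#5 (-1, -1, -1, -1): internal (-1.0000, -0.4142); octagon support 1.0000 vs apothem 0.8 → ∉ W
#6 (-1, -1, -1, 3): internal (1.8284, 2.4142); octagon support 3.0000 vs apothem 0.8 → ∉ W
#7 (-1, 0, 0, 1): internal (-0.2929, 0.7071); octagon support 0.7071 vs apothem 0.8 → ∈ W
#8 (2, -2, -1, 0): internal (3.4142, -0.4142); octagon support 3.4142 vs apothem 0.8 → ∉ W

1, 2, 7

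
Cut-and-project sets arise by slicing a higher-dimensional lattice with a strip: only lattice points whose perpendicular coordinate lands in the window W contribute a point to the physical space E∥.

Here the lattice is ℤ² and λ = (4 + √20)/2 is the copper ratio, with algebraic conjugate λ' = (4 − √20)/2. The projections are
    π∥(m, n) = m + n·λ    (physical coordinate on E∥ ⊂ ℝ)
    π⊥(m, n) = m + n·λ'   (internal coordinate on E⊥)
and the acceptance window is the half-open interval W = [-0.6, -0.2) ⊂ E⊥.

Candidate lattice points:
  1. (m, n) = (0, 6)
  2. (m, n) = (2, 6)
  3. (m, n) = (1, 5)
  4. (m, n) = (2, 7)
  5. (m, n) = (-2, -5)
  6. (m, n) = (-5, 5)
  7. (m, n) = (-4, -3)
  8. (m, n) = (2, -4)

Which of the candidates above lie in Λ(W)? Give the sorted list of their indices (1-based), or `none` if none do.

Numerically λ ≈ 4.23607 and λ' = −1/λ ≈ -0.23607.
#1 (0,6): internal coord 0 + (6)·λ' = -1.41641; -1.41641 ∉ [-0.6, -0.2) → out
#2 (2,6): internal coord 2 + (6)·λ' = +0.58359; +0.58359 ∉ [-0.6, -0.2) → out
#3 (1,5): internal coord 1 + (5)·λ' = -0.18034; -0.18034 ∉ [-0.6, -0.2) → out
#4 (2,7): internal coord 2 + (7)·λ' = +0.34752; +0.34752 ∉ [-0.6, -0.2) → out
#5 (-2,-5): internal coord -2 + (-5)·λ' = -0.81966; -0.81966 ∉ [-0.6, -0.2) → out
#6 (-5,5): internal coord -5 + (5)·λ' = -6.18034; -6.18034 ∉ [-0.6, -0.2) → out
#7 (-4,-3): internal coord -4 + (-3)·λ' = -3.29180; -3.29180 ∉ [-0.6, -0.2) → out
#8 (2,-4): internal coord 2 + (-4)·λ' = +2.94427; +2.94427 ∉ [-0.6, -0.2) → out

none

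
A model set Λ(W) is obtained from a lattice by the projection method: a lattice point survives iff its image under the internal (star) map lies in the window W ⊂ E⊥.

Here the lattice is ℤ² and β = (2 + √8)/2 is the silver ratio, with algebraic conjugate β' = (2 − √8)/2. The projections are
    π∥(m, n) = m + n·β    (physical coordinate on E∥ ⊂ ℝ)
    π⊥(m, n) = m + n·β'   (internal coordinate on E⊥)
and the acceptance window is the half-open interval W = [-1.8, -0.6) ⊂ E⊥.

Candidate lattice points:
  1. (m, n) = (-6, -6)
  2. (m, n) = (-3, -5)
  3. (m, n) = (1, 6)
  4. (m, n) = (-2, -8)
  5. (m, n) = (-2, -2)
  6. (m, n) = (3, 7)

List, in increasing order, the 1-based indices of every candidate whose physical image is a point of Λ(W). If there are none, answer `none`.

Numerically β ≈ 2.414214 and β' = −1/β ≈ -0.414214.
candidate 1: (m,n)=(-6,-6) → π∥ = -6-6·β ≈ -20.485281, π⊥ = -6-6·β' ≈ -3.514719 ∉ [-1.8, -0.6) ⇒ out
candidate 2: (m,n)=(-3,-5) → π∥ = -3-5·β ≈ -15.071068, π⊥ = -3-5·β' ≈ -0.928932 ∈ [-1.8, -0.6) ⇒ IN Λ
candidate 3: (m,n)=(1,6) → π∥ = 1+6·β ≈ 15.485281, π⊥ = 1+6·β' ≈ -1.485281 ∈ [-1.8, -0.6) ⇒ IN Λ
candidate 4: (m,n)=(-2,-8) → π∥ = -2-8·β ≈ -21.313708, π⊥ = -2-8·β' ≈ 1.313708 ∉ [-1.8, -0.6) ⇒ out
candidate 5: (m,n)=(-2,-2) → π∥ = -2-2·β ≈ -6.828427, π⊥ = -2-2·β' ≈ -1.171573 ∈ [-1.8, -0.6) ⇒ IN Λ
candidate 6: (m,n)=(3,7) → π∥ = 3+7·β ≈ 19.899495, π⊥ = 3+7·β' ≈ 0.100505 ∉ [-1.8, -0.6) ⇒ out

2, 3, 5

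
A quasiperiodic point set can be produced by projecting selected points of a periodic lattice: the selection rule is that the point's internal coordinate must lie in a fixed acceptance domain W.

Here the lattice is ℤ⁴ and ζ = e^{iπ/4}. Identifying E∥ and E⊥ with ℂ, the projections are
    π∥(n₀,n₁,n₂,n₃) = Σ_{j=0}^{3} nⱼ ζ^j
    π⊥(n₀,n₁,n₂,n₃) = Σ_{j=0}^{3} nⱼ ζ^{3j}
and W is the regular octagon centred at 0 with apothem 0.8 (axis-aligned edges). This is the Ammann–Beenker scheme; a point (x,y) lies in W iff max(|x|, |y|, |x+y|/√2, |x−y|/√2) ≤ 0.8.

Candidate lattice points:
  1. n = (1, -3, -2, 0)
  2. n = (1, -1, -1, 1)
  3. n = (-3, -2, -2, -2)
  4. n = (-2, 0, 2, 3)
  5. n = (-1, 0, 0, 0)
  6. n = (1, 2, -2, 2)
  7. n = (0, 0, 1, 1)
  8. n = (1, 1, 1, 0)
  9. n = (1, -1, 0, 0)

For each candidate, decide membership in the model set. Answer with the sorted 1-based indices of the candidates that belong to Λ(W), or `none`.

4, 7, 8

π⊥(n) = n₀ + n₁ζ³ + n₂ζ⁶ + n₃ζ⁹ where ζ = e^{iπ/4}.
#1 (1, -3, -2, 0): internal (3.1213, -0.1213); octagon support 3.1213 vs apothem 0.8 → ∉ W
#2 (1, -1, -1, 1): internal (2.4142, 1.0000); octagon support 2.4142 vs apothem 0.8 → ∉ W
#3 (-3, -2, -2, -2): internal (-3.0000, -0.8284); octagon support 3.0000 vs apothem 0.8 → ∉ W
#4 (-2, 0, 2, 3): internal (0.1213, 0.1213); octagon support 0.1716 vs apothem 0.8 → ∈ W
#5 (-1, 0, 0, 0): internal (-1.0000, 0.0000); octagon support 1.0000 vs apothem 0.8 → ∉ W
#6 (1, 2, -2, 2): internal (1.0000, 4.8284); octagon support 4.8284 vs apothem 0.8 → ∉ W
#7 (0, 0, 1, 1): internal (0.7071, -0.2929); octagon support 0.7071 vs apothem 0.8 → ∈ W
#8 (1, 1, 1, 0): internal (0.2929, -0.2929); octagon support 0.4142 vs apothem 0.8 → ∈ W
#9 (1, -1, 0, 0): internal (1.7071, -0.7071); octagon support 1.7071 vs apothem 0.8 → ∉ W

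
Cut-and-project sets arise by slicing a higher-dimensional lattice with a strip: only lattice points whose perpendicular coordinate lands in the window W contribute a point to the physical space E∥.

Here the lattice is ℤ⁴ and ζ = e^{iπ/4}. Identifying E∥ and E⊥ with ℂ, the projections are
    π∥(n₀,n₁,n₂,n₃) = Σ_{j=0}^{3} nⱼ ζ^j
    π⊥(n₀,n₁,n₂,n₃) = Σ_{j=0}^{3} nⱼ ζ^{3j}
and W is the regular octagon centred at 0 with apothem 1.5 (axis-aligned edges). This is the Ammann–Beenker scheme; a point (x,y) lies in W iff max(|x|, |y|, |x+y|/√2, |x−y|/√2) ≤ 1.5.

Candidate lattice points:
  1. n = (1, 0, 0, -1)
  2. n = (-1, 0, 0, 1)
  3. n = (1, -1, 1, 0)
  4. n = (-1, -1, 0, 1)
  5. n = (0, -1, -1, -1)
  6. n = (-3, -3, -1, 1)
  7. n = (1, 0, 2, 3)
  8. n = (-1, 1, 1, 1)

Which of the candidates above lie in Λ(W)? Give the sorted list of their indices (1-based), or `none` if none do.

Internal map: ζ^{3j} for j=0..3 gives (1,0), (−√2/2,√2/2), (0,−1), (√2/2,√2/2).
candidate 1: n = (1, 0, 0, -1) → π⊥ ≈ (+0.2929, -0.7071); max(|x|,|y|,|x±y|/√2) = 0.7071 ≤ 1.5 ⇒ ∈ W
candidate 2: n = (-1, 0, 0, 1) → π⊥ ≈ (-0.2929, +0.7071); max(|x|,|y|,|x±y|/√2) = 0.7071 ≤ 1.5 ⇒ ∈ W
candidate 3: n = (1, -1, 1, 0) → π⊥ ≈ (+1.7071, -1.7071); max(|x|,|y|,|x±y|/√2) = 2.4142 > 1.5 ⇒ ∉ W
candidate 4: n = (-1, -1, 0, 1) → π⊥ ≈ (+0.4142, +0.0000); max(|x|,|y|,|x±y|/√2) = 0.4142 ≤ 1.5 ⇒ ∈ W
candidate 5: n = (0, -1, -1, -1) → π⊥ ≈ (+0.0000, -0.4142); max(|x|,|y|,|x±y|/√2) = 0.4142 ≤ 1.5 ⇒ ∈ W
candidate 6: n = (-3, -3, -1, 1) → π⊥ ≈ (-0.1716, -0.4142); max(|x|,|y|,|x±y|/√2) = 0.4142 ≤ 1.5 ⇒ ∈ W
candidate 7: n = (1, 0, 2, 3) → π⊥ ≈ (+3.1213, +0.1213); max(|x|,|y|,|x±y|/√2) = 3.1213 > 1.5 ⇒ ∉ W
candidate 8: n = (-1, 1, 1, 1) → π⊥ ≈ (-1.0000, +0.4142); max(|x|,|y|,|x±y|/√2) = 1.0000 ≤ 1.5 ⇒ ∈ W

1, 2, 4, 5, 6, 8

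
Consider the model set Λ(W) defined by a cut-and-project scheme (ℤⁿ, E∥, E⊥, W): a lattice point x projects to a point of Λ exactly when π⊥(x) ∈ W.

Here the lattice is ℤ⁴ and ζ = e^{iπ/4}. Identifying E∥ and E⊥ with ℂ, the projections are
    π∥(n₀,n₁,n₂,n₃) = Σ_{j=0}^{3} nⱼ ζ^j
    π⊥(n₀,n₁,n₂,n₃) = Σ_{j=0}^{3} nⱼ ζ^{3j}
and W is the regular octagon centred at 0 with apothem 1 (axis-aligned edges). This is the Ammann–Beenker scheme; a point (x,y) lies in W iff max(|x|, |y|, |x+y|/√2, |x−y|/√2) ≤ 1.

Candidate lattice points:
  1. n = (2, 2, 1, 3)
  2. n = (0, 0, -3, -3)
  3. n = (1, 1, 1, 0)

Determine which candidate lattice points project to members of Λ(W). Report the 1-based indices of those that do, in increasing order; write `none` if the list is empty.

3

With ζ = e^{iπ/4} the internal vectors are ζ^0,ζ^3,ζ^6,ζ^9.
candidate 1: n = (2, 2, 1, 3) → π⊥ ≈ (+2.7071, +2.5355); max(|x|,|y|,|x±y|/√2) = 3.7071 > 1 ⇒ ∉ W
candidate 2: n = (0, 0, -3, -3) → π⊥ ≈ (-2.1213, +0.8787); max(|x|,|y|,|x±y|/√2) = 2.1213 > 1 ⇒ ∉ W
candidate 3: n = (1, 1, 1, 0) → π⊥ ≈ (+0.2929, -0.2929); max(|x|,|y|,|x±y|/√2) = 0.4142 ≤ 1 ⇒ ∈ W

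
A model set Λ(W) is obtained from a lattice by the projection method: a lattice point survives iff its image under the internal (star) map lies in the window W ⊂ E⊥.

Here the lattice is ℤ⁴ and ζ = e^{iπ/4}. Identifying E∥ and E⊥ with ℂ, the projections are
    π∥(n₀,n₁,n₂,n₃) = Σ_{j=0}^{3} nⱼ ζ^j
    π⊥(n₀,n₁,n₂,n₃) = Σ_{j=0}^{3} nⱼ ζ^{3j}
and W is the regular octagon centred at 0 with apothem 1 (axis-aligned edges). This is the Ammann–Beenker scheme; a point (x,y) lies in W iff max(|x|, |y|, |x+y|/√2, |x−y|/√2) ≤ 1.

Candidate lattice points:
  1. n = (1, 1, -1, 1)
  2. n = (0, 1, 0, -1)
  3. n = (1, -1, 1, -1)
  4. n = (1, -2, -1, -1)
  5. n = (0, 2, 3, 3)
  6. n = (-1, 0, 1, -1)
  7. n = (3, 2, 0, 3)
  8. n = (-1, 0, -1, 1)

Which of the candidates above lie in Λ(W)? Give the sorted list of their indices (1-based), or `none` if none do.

Internal map: ζ^{3j} for j=0..3 gives (1,0), (−√2/2,√2/2), (0,−1), (√2/2,√2/2).
candidate 1: n = (1, 1, -1, 1) → π⊥ ≈ (+1.00000, +2.41421); max(|x|,|y|,|x±y|/√2) = 2.41421 > 1 ⇒ ∉ W
candidate 2: n = (0, 1, 0, -1) → π⊥ ≈ (-1.41421, +0.00000); max(|x|,|y|,|x±y|/√2) = 1.41421 > 1 ⇒ ∉ W
candidate 3: n = (1, -1, 1, -1) → π⊥ ≈ (+1.00000, -2.41421); max(|x|,|y|,|x±y|/√2) = 2.41421 > 1 ⇒ ∉ W
candidate 4: n = (1, -2, -1, -1) → π⊥ ≈ (+1.70711, -1.12132); max(|x|,|y|,|x±y|/√2) = 2.00000 > 1 ⇒ ∉ W
candidate 5: n = (0, 2, 3, 3) → π⊥ ≈ (+0.70711, +0.53553); max(|x|,|y|,|x±y|/√2) = 0.87868 ≤ 1 ⇒ ∈ W
candidate 6: n = (-1, 0, 1, -1) → π⊥ ≈ (-1.70711, -1.70711); max(|x|,|y|,|x±y|/√2) = 2.41421 > 1 ⇒ ∉ W
candidate 7: n = (3, 2, 0, 3) → π⊥ ≈ (+3.70711, +3.53553); max(|x|,|y|,|x±y|/√2) = 5.12132 > 1 ⇒ ∉ W
candidate 8: n = (-1, 0, -1, 1) → π⊥ ≈ (-0.29289, +1.70711); max(|x|,|y|,|x±y|/√2) = 1.70711 > 1 ⇒ ∉ W

5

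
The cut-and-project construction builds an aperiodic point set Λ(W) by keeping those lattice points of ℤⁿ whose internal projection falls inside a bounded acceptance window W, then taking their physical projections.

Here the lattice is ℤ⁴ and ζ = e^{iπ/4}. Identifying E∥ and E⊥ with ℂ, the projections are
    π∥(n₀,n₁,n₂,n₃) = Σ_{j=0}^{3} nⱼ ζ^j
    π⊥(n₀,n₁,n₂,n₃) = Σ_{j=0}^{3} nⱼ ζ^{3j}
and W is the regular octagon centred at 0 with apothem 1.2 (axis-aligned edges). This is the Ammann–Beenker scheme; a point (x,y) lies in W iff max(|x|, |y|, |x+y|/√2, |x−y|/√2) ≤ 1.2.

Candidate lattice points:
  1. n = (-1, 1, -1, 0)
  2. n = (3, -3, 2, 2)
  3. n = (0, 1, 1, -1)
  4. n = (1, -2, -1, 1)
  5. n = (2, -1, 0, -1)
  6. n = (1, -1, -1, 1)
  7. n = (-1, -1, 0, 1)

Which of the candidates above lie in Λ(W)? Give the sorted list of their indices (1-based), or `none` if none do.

7

π⊥(n) = n₀ + n₁ζ³ + n₂ζ⁶ + n₃ζ⁹ where ζ = e^{iπ/4}.
candidate 1: n = (-1, 1, -1, 0) → π⊥ ≈ (-1.7071, +1.7071); max(|x|,|y|,|x±y|/√2) = 2.4142 > 1.2 ⇒ ∉ W
candidate 2: n = (3, -3, 2, 2) → π⊥ ≈ (+6.5355, -2.7071); max(|x|,|y|,|x±y|/√2) = 6.5355 > 1.2 ⇒ ∉ W
candidate 3: n = (0, 1, 1, -1) → π⊥ ≈ (-1.4142, -1.0000); max(|x|,|y|,|x±y|/√2) = 1.7071 > 1.2 ⇒ ∉ W
candidate 4: n = (1, -2, -1, 1) → π⊥ ≈ (+3.1213, +0.2929); max(|x|,|y|,|x±y|/√2) = 3.1213 > 1.2 ⇒ ∉ W
candidate 5: n = (2, -1, 0, -1) → π⊥ ≈ (+2.0000, -1.4142); max(|x|,|y|,|x±y|/√2) = 2.4142 > 1.2 ⇒ ∉ W
candidate 6: n = (1, -1, -1, 1) → π⊥ ≈ (+2.4142, +1.0000); max(|x|,|y|,|x±y|/√2) = 2.4142 > 1.2 ⇒ ∉ W
candidate 7: n = (-1, -1, 0, 1) → π⊥ ≈ (+0.4142, +0.0000); max(|x|,|y|,|x±y|/√2) = 0.4142 ≤ 1.2 ⇒ ∈ W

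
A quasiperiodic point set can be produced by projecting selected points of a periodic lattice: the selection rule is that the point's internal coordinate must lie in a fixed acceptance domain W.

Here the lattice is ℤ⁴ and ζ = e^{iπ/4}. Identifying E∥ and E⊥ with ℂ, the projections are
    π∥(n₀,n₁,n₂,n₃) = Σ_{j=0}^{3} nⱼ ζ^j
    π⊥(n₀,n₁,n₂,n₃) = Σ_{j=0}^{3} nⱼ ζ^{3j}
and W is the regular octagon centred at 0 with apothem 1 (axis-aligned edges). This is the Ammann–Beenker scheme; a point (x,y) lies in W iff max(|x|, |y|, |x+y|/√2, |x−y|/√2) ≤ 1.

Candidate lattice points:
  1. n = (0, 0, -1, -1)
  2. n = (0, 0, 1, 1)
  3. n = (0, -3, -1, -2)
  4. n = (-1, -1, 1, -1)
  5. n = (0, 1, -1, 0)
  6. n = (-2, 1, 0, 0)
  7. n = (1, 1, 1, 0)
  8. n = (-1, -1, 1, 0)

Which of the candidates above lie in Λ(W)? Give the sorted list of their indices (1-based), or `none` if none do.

Internal map: ζ^{3j} for j=0..3 gives (1,0), (−√2/2,√2/2), (0,−1), (√2/2,√2/2).
candidate 1: n = (0, 0, -1, -1) → π⊥ ≈ (-0.7071, +0.2929); max(|x|,|y|,|x±y|/√2) = 0.7071 ≤ 1 ⇒ ∈ W
candidate 2: n = (0, 0, 1, 1) → π⊥ ≈ (+0.7071, -0.2929); max(|x|,|y|,|x±y|/√2) = 0.7071 ≤ 1 ⇒ ∈ W
candidate 3: n = (0, -3, -1, -2) → π⊥ ≈ (+0.7071, -2.5355); max(|x|,|y|,|x±y|/√2) = 2.5355 > 1 ⇒ ∉ W
candidate 4: n = (-1, -1, 1, -1) → π⊥ ≈ (-1.0000, -2.4142); max(|x|,|y|,|x±y|/√2) = 2.4142 > 1 ⇒ ∉ W
candidate 5: n = (0, 1, -1, 0) → π⊥ ≈ (-0.7071, +1.7071); max(|x|,|y|,|x±y|/√2) = 1.7071 > 1 ⇒ ∉ W
candidate 6: n = (-2, 1, 0, 0) → π⊥ ≈ (-2.7071, +0.7071); max(|x|,|y|,|x±y|/√2) = 2.7071 > 1 ⇒ ∉ W
candidate 7: n = (1, 1, 1, 0) → π⊥ ≈ (+0.2929, -0.2929); max(|x|,|y|,|x±y|/√2) = 0.4142 ≤ 1 ⇒ ∈ W
candidate 8: n = (-1, -1, 1, 0) → π⊥ ≈ (-0.2929, -1.7071); max(|x|,|y|,|x±y|/√2) = 1.7071 > 1 ⇒ ∉ W

1, 2, 7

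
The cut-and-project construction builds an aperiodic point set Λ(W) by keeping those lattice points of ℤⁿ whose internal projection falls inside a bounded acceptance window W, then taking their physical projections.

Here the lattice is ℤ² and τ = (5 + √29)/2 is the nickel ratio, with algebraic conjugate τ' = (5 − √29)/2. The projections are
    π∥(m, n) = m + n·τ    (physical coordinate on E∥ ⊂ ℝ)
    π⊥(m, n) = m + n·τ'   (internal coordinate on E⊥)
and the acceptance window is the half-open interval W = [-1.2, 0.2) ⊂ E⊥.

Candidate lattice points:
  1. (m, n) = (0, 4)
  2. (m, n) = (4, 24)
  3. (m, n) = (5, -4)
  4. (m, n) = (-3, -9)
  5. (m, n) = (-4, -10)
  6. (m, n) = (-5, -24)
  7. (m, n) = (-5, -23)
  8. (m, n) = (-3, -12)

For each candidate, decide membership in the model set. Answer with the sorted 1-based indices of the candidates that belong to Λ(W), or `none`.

1, 2, 6, 7, 8

τ' = (5−√29)/2 ≈ -0.19258.
#1 (0,4): internal coord 0 + (4)·τ' = -0.77033; -0.77033 ∈ [-1.2, 0.2) → IN Λ
#2 (4,24): internal coord 4 + (24)·τ' = -0.62198; -0.62198 ∈ [-1.2, 0.2) → IN Λ
#3 (5,-4): internal coord 5 + (-4)·τ' = +5.77033; +5.77033 ∉ [-1.2, 0.2) → out
#4 (-3,-9): internal coord -3 + (-9)·τ' = -1.26676; -1.26676 ∉ [-1.2, 0.2) → out
#5 (-4,-10): internal coord -4 + (-10)·τ' = -2.07418; -2.07418 ∉ [-1.2, 0.2) → out
#6 (-5,-24): internal coord -5 + (-24)·τ' = -0.37802; -0.37802 ∈ [-1.2, 0.2) → IN Λ
#7 (-5,-23): internal coord -5 + (-23)·τ' = -0.57060; -0.57060 ∈ [-1.2, 0.2) → IN Λ
#8 (-3,-12): internal coord -3 + (-12)·τ' = -0.68901; -0.68901 ∈ [-1.2, 0.2) → IN Λ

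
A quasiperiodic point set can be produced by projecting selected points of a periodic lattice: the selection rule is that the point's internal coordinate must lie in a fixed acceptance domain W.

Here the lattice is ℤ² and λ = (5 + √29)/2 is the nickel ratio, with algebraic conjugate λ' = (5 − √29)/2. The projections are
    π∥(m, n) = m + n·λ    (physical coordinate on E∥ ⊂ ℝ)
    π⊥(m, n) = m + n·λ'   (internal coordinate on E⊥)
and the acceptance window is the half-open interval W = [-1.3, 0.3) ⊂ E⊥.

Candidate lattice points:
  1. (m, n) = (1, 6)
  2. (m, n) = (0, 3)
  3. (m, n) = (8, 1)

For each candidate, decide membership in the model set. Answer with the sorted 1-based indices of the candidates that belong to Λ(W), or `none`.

Compute λ' = (5−√29)/2 = -0.19258, so π⊥(m,n) = m -0.19258·n.
#1 (1,6): internal coord 1 + (6)·λ' = -0.15549; -0.15549 ∈ [-1.3, 0.3) → IN Λ
#2 (0,3): internal coord 0 + (3)·λ' = -0.57775; -0.57775 ∈ [-1.3, 0.3) → IN Λ
#3 (8,1): internal coord 8 + (1)·λ' = +7.80742; +7.80742 ∉ [-1.3, 0.3) → out

1, 2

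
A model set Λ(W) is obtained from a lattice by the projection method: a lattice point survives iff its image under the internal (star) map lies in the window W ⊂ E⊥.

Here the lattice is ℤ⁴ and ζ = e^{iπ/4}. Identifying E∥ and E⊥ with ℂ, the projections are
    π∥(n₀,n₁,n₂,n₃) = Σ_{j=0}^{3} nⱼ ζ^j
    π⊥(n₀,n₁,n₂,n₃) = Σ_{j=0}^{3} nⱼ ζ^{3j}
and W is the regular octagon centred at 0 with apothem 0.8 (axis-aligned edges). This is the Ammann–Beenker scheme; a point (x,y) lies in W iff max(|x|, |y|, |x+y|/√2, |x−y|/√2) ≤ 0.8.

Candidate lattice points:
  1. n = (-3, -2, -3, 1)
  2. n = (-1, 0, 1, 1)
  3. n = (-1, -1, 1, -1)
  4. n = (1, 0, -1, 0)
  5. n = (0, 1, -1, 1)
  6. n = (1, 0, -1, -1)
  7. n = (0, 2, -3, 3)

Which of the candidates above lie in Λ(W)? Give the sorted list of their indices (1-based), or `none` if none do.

2, 6

With ζ = e^{iπ/4} the internal vectors are ζ^0,ζ^3,ζ^6,ζ^9.
candidate 1: n = (-3, -2, -3, 1) → π⊥ ≈ (-0.87868, +2.29289); max(|x|,|y|,|x±y|/√2) = 2.29289 > 0.8 ⇒ ∉ W
candidate 2: n = (-1, 0, 1, 1) → π⊥ ≈ (-0.29289, -0.29289); max(|x|,|y|,|x±y|/√2) = 0.41421 ≤ 0.8 ⇒ ∈ W
candidate 3: n = (-1, -1, 1, -1) → π⊥ ≈ (-1.00000, -2.41421); max(|x|,|y|,|x±y|/√2) = 2.41421 > 0.8 ⇒ ∉ W
candidate 4: n = (1, 0, -1, 0) → π⊥ ≈ (+1.00000, +1.00000); max(|x|,|y|,|x±y|/√2) = 1.41421 > 0.8 ⇒ ∉ W
candidate 5: n = (0, 1, -1, 1) → π⊥ ≈ (+0.00000, +2.41421); max(|x|,|y|,|x±y|/√2) = 2.41421 > 0.8 ⇒ ∉ W
candidate 6: n = (1, 0, -1, -1) → π⊥ ≈ (+0.29289, +0.29289); max(|x|,|y|,|x±y|/√2) = 0.41421 ≤ 0.8 ⇒ ∈ W
candidate 7: n = (0, 2, -3, 3) → π⊥ ≈ (+0.70711, +6.53553); max(|x|,|y|,|x±y|/√2) = 6.53553 > 0.8 ⇒ ∉ W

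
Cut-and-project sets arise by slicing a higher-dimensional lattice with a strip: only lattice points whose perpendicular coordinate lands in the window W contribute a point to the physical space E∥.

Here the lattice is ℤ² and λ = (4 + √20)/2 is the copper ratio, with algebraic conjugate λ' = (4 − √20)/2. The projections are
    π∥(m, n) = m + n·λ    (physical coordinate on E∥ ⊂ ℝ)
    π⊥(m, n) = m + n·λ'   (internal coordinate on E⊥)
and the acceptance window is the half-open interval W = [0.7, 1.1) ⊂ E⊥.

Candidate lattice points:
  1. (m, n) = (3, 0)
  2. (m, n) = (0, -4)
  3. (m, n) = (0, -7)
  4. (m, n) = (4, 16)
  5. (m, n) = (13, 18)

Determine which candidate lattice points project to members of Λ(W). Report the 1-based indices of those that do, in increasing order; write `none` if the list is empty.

2

Compute λ' = (4−√20)/2 = -0.236068, so π⊥(m,n) = m -0.236068·n.
#1 (3,0): internal coord 3 + (0)·λ' = +3.000000; +3.000000 ∉ [0.7, 1.1) → out
#2 (0,-4): internal coord 0 + (-4)·λ' = +0.944272; +0.944272 ∈ [0.7, 1.1) → IN Λ
#3 (0,-7): internal coord 0 + (-7)·λ' = +1.652476; +1.652476 ∉ [0.7, 1.1) → out
#4 (4,16): internal coord 4 + (16)·λ' = +0.222912; +0.222912 ∉ [0.7, 1.1) → out
#5 (13,18): internal coord 13 + (18)·λ' = +8.750776; +8.750776 ∉ [0.7, 1.1) → out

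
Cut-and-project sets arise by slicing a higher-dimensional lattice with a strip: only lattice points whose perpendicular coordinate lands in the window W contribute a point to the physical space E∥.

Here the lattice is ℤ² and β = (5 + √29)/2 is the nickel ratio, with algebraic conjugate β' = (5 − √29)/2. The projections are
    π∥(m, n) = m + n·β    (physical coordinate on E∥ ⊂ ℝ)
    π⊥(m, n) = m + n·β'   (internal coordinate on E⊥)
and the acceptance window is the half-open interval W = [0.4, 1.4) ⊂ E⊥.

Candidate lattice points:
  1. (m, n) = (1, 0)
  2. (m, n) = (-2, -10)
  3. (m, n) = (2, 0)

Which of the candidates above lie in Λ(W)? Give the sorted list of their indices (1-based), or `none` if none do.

1

Numerically β ≈ 5.1926 and β' = −1/β ≈ -0.1926.
candidate 1: (m,n)=(1,0) → π∥ = 1+0·β ≈ 1.0000, π⊥ = 1+0·β' ≈ 1.0000 ∈ [0.4, 1.4) ⇒ IN Λ
candidate 2: (m,n)=(-2,-10) → π∥ = -2-10·β ≈ -53.9258, π⊥ = -2-10·β' ≈ -0.0742 ∉ [0.4, 1.4) ⇒ out
candidate 3: (m,n)=(2,0) → π∥ = 2+0·β ≈ 2.0000, π⊥ = 2+0·β' ≈ 2.0000 ∉ [0.4, 1.4) ⇒ out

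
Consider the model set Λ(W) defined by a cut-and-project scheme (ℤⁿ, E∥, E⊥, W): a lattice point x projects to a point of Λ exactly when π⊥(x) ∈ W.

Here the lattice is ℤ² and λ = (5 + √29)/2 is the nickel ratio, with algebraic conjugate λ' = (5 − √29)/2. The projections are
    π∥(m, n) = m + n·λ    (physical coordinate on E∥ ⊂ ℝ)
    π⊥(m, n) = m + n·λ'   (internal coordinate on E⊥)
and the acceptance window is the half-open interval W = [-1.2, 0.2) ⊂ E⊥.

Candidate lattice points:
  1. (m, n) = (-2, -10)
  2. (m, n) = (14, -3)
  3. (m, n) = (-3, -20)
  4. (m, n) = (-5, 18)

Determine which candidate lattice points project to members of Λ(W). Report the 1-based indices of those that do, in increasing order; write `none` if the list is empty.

1

λ' = (5−√29)/2 ≈ -0.19258.
#1 (-2,-10): internal coord -2 + (-10)·λ' = -0.07418; -0.07418 ∈ [-1.2, 0.2) → IN Λ
#2 (14,-3): internal coord 14 + (-3)·λ' = +14.57775; +14.57775 ∉ [-1.2, 0.2) → out
#3 (-3,-20): internal coord -3 + (-20)·λ' = +0.85165; +0.85165 ∉ [-1.2, 0.2) → out
#4 (-5,18): internal coord -5 + (18)·λ' = -8.46648; -8.46648 ∉ [-1.2, 0.2) → out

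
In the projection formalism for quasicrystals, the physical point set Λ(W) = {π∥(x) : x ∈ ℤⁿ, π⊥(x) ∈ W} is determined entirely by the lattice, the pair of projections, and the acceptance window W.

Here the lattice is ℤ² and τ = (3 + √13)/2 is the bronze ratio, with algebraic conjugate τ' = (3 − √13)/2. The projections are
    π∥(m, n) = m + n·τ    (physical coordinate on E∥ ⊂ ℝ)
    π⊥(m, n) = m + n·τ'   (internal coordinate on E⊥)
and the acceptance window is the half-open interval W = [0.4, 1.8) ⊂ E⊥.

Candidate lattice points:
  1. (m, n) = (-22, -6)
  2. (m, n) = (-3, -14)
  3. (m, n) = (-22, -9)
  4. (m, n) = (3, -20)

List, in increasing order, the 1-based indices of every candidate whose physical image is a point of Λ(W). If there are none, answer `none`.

Numerically τ ≈ 3.302776 and τ' = −1/τ ≈ -0.302776.
[1] lift (-22,-6): star map gives -20.183346; window check 0.4 ≤ -20.183346 < 1.8 is false → out
[2] lift (-3,-14): star map gives 1.238859; window check 0.4 ≤ 1.238859 < 1.8 is true → IN Λ
[3] lift (-22,-9): star map gives -19.275019; window check 0.4 ≤ -19.275019 < 1.8 is false → out
[4] lift (3,-20): star map gives 9.055513; window check 0.4 ≤ 9.055513 < 1.8 is false → out

2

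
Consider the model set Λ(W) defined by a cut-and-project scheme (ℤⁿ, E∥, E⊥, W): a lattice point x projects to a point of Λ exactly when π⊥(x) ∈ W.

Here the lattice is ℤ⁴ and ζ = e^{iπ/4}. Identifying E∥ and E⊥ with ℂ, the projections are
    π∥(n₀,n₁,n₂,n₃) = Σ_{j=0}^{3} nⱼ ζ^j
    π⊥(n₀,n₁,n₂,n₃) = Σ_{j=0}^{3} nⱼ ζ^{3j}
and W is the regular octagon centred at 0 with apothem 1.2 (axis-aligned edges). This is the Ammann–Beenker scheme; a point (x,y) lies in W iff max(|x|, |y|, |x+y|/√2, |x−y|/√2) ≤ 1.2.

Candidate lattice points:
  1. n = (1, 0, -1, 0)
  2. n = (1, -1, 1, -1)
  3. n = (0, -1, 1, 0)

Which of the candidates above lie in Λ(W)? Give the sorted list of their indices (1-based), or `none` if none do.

none

π⊥(n) = n₀ + n₁ζ³ + n₂ζ⁶ + n₃ζ⁹ where ζ = e^{iπ/4}.
candidate 1: n = (1, 0, -1, 0) → π⊥ ≈ (+1.00000, +1.00000); max(|x|,|y|,|x±y|/√2) = 1.41421 > 1.2 ⇒ ∉ W
candidate 2: n = (1, -1, 1, -1) → π⊥ ≈ (+1.00000, -2.41421); max(|x|,|y|,|x±y|/√2) = 2.41421 > 1.2 ⇒ ∉ W
candidate 3: n = (0, -1, 1, 0) → π⊥ ≈ (+0.70711, -1.70711); max(|x|,|y|,|x±y|/√2) = 1.70711 > 1.2 ⇒ ∉ W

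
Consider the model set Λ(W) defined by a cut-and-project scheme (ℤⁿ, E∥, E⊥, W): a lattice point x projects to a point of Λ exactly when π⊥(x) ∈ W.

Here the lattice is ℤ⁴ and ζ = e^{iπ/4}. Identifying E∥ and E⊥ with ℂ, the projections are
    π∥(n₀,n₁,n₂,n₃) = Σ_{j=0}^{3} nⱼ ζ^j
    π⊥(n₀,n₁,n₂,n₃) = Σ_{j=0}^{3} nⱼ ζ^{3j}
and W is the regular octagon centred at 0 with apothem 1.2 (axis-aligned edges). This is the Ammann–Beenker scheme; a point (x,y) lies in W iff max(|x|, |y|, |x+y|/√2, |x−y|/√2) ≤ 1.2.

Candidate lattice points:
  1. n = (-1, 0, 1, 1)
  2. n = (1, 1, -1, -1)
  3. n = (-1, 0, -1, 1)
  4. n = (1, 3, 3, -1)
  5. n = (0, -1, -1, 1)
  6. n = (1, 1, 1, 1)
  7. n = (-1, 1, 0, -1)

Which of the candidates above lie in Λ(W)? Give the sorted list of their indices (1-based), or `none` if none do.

1, 2, 6

Internal map: ζ^{3j} for j=0..3 gives (1,0), (−√2/2,√2/2), (0,−1), (√2/2,√2/2).
#1 (-1, 0, 1, 1): internal (-0.292893, -0.292893); octagon support 0.414214 vs apothem 1.2 → ∈ W
#2 (1, 1, -1, -1): internal (-0.414214, 1.000000); octagon support 1.000000 vs apothem 1.2 → ∈ W
#3 (-1, 0, -1, 1): internal (-0.292893, 1.707107); octagon support 1.707107 vs apothem 1.2 → ∉ W
#4 (1, 3, 3, -1): internal (-1.828427, -1.585786); octagon support 2.414214 vs apothem 1.2 → ∉ W
#5 (0, -1, -1, 1): internal (1.414214, 1.000000); octagon support 1.707107 vs apothem 1.2 → ∉ W
#6 (1, 1, 1, 1): internal (1.000000, 0.414214); octagon support 1.000000 vs apothem 1.2 → ∈ W
#7 (-1, 1, 0, -1): internal (-2.414214, 0.000000); octagon support 2.414214 vs apothem 1.2 → ∉ W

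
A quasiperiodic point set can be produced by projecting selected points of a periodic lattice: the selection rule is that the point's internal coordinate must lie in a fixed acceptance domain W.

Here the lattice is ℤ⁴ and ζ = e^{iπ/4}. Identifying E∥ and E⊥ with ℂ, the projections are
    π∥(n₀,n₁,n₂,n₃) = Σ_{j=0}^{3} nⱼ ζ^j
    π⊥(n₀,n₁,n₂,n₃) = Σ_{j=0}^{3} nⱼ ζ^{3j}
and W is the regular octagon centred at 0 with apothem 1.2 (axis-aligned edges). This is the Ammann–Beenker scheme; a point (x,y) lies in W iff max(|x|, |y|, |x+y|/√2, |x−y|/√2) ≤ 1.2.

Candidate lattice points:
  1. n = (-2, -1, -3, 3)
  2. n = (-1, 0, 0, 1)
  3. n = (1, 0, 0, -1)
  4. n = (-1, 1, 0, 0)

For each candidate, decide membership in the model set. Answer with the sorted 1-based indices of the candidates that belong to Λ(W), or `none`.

2, 3

π⊥(n) = n₀ + n₁ζ³ + n₂ζ⁶ + n₃ζ⁹ where ζ = e^{iπ/4}.
candidate 1: n = (-2, -1, -3, 3) → π⊥ ≈ (+0.82843, +4.41421); max(|x|,|y|,|x±y|/√2) = 4.41421 > 1.2 ⇒ ∉ W
candidate 2: n = (-1, 0, 0, 1) → π⊥ ≈ (-0.29289, +0.70711); max(|x|,|y|,|x±y|/√2) = 0.70711 ≤ 1.2 ⇒ ∈ W
candidate 3: n = (1, 0, 0, -1) → π⊥ ≈ (+0.29289, -0.70711); max(|x|,|y|,|x±y|/√2) = 0.70711 ≤ 1.2 ⇒ ∈ W
candidate 4: n = (-1, 1, 0, 0) → π⊥ ≈ (-1.70711, +0.70711); max(|x|,|y|,|x±y|/√2) = 1.70711 > 1.2 ⇒ ∉ W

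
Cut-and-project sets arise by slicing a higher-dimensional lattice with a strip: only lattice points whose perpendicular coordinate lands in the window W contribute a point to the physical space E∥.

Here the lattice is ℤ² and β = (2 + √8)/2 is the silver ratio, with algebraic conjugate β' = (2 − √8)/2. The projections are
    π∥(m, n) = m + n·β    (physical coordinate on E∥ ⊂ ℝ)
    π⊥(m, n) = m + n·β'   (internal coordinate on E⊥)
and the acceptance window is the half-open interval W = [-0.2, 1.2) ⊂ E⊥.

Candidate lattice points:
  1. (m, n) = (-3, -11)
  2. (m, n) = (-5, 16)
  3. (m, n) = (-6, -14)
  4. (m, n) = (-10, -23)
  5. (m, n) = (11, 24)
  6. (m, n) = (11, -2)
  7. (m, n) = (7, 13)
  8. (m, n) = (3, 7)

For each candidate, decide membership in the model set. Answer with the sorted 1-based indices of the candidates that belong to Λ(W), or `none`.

Compute β' = (2−√8)/2 = -0.41421, so π⊥(m,n) = m -0.41421·n.
[1] lift (-3,-11): star map gives 1.55635; window check -0.2 ≤ 1.55635 < 1.2 is false → out
[2] lift (-5,16): star map gives -11.62742; window check -0.2 ≤ -11.62742 < 1.2 is false → out
[3] lift (-6,-14): star map gives -0.20101; window check -0.2 ≤ -0.20101 < 1.2 is false → out
[4] lift (-10,-23): star map gives -0.47309; window check -0.2 ≤ -0.47309 < 1.2 is false → out
[5] lift (11,24): star map gives 1.05887; window check -0.2 ≤ 1.05887 < 1.2 is true → IN Λ
[6] lift (11,-2): star map gives 11.82843; window check -0.2 ≤ 11.82843 < 1.2 is false → out
[7] lift (7,13): star map gives 1.61522; window check -0.2 ≤ 1.61522 < 1.2 is false → out
[8] lift (3,7): star map gives 0.10051; window check -0.2 ≤ 0.10051 < 1.2 is true → IN Λ

5, 8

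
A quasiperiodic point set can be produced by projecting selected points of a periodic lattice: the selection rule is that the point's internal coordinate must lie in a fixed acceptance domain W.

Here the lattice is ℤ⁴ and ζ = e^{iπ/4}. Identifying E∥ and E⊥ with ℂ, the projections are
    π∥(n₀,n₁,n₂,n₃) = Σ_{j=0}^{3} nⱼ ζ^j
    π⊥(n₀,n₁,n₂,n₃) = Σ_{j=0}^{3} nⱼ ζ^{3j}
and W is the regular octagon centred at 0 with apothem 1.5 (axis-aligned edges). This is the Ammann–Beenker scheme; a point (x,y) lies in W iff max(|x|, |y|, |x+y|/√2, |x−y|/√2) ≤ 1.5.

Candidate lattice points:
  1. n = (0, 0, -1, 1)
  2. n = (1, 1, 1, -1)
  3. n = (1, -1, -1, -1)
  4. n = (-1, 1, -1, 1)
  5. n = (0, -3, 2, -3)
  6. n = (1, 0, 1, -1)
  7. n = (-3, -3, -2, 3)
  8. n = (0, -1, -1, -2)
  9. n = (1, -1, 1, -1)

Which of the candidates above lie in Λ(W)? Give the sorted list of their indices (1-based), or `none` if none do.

π⊥(n) = n₀ + n₁ζ³ + n₂ζ⁶ + n₃ζ⁹ where ζ = e^{iπ/4}.
candidate 1: n = (0, 0, -1, 1) → π⊥ ≈ (+0.70711, +1.70711); max(|x|,|y|,|x±y|/√2) = 1.70711 > 1.5 ⇒ ∉ W
candidate 2: n = (1, 1, 1, -1) → π⊥ ≈ (-0.41421, -1.00000); max(|x|,|y|,|x±y|/√2) = 1.00000 ≤ 1.5 ⇒ ∈ W
candidate 3: n = (1, -1, -1, -1) → π⊥ ≈ (+1.00000, -0.41421); max(|x|,|y|,|x±y|/√2) = 1.00000 ≤ 1.5 ⇒ ∈ W
candidate 4: n = (-1, 1, -1, 1) → π⊥ ≈ (-1.00000, +2.41421); max(|x|,|y|,|x±y|/√2) = 2.41421 > 1.5 ⇒ ∉ W
candidate 5: n = (0, -3, 2, -3) → π⊥ ≈ (+0.00000, -6.24264); max(|x|,|y|,|x±y|/√2) = 6.24264 > 1.5 ⇒ ∉ W
candidate 6: n = (1, 0, 1, -1) → π⊥ ≈ (+0.29289, -1.70711); max(|x|,|y|,|x±y|/√2) = 1.70711 > 1.5 ⇒ ∉ W
candidate 7: n = (-3, -3, -2, 3) → π⊥ ≈ (+1.24264, +2.00000); max(|x|,|y|,|x±y|/√2) = 2.29289 > 1.5 ⇒ ∉ W
candidate 8: n = (0, -1, -1, -2) → π⊥ ≈ (-0.70711, -1.12132); max(|x|,|y|,|x±y|/√2) = 1.29289 ≤ 1.5 ⇒ ∈ W
candidate 9: n = (1, -1, 1, -1) → π⊥ ≈ (+1.00000, -2.41421); max(|x|,|y|,|x±y|/√2) = 2.41421 > 1.5 ⇒ ∉ W

2, 3, 8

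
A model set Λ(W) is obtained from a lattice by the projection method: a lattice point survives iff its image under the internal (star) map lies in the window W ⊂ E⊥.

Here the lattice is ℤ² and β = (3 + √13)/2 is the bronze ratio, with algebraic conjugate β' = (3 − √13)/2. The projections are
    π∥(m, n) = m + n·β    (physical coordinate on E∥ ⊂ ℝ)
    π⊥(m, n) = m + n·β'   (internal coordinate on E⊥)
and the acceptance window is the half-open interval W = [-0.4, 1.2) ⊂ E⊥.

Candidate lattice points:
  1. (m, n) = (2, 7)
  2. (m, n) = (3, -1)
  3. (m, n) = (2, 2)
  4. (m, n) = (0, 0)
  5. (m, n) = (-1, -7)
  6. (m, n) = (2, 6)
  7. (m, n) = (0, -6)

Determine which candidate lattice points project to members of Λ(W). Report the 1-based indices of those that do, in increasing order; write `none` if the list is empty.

Numerically β ≈ 3.3028 and β' = −1/β ≈ -0.3028.
#1 (2,7): internal coord 2 + (7)·β' = -0.1194; -0.1194 ∈ [-0.4, 1.2) → IN Λ
#2 (3,-1): internal coord 3 + (-1)·β' = +3.3028; +3.3028 ∉ [-0.4, 1.2) → out
#3 (2,2): internal coord 2 + (2)·β' = +1.3944; +1.3944 ∉ [-0.4, 1.2) → out
#4 (0,0): internal coord 0 + (0)·β' = +0.0000; +0.0000 ∈ [-0.4, 1.2) → IN Λ
#5 (-1,-7): internal coord -1 + (-7)·β' = +1.1194; +1.1194 ∈ [-0.4, 1.2) → IN Λ
#6 (2,6): internal coord 2 + (6)·β' = +0.1833; +0.1833 ∈ [-0.4, 1.2) → IN Λ
#7 (0,-6): internal coord 0 + (-6)·β' = +1.8167; +1.8167 ∉ [-0.4, 1.2) → out

1, 4, 5, 6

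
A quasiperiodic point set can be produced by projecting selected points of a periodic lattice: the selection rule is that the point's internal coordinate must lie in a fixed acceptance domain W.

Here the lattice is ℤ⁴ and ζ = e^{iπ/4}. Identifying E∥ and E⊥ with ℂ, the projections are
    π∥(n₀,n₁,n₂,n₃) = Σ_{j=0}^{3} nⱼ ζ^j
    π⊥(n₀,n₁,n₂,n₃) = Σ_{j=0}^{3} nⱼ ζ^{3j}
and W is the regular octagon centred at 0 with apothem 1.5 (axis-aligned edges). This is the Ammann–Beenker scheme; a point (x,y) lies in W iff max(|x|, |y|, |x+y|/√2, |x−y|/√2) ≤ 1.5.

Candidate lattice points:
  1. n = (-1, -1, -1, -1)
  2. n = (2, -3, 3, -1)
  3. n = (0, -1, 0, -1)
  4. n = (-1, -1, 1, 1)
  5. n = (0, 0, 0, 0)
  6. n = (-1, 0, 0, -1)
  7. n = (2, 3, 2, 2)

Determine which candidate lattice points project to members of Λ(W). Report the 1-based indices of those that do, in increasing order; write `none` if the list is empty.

1, 3, 4, 5

π⊥(n) = n₀ + n₁ζ³ + n₂ζ⁶ + n₃ζ⁹ where ζ = e^{iπ/4}.
candidate 1: n = (-1, -1, -1, -1) → π⊥ ≈ (-1.00000, -0.41421); max(|x|,|y|,|x±y|/√2) = 1.00000 ≤ 1.5 ⇒ ∈ W
candidate 2: n = (2, -3, 3, -1) → π⊥ ≈ (+3.41421, -5.82843); max(|x|,|y|,|x±y|/√2) = 6.53553 > 1.5 ⇒ ∉ W
candidate 3: n = (0, -1, 0, -1) → π⊥ ≈ (+0.00000, -1.41421); max(|x|,|y|,|x±y|/√2) = 1.41421 ≤ 1.5 ⇒ ∈ W
candidate 4: n = (-1, -1, 1, 1) → π⊥ ≈ (+0.41421, -1.00000); max(|x|,|y|,|x±y|/√2) = 1.00000 ≤ 1.5 ⇒ ∈ W
candidate 5: n = (0, 0, 0, 0) → π⊥ ≈ (+0.00000, +0.00000); max(|x|,|y|,|x±y|/√2) = 0.00000 ≤ 1.5 ⇒ ∈ W
candidate 6: n = (-1, 0, 0, -1) → π⊥ ≈ (-1.70711, -0.70711); max(|x|,|y|,|x±y|/√2) = 1.70711 > 1.5 ⇒ ∉ W
candidate 7: n = (2, 3, 2, 2) → π⊥ ≈ (+1.29289, +1.53553); max(|x|,|y|,|x±y|/√2) = 2.00000 > 1.5 ⇒ ∉ W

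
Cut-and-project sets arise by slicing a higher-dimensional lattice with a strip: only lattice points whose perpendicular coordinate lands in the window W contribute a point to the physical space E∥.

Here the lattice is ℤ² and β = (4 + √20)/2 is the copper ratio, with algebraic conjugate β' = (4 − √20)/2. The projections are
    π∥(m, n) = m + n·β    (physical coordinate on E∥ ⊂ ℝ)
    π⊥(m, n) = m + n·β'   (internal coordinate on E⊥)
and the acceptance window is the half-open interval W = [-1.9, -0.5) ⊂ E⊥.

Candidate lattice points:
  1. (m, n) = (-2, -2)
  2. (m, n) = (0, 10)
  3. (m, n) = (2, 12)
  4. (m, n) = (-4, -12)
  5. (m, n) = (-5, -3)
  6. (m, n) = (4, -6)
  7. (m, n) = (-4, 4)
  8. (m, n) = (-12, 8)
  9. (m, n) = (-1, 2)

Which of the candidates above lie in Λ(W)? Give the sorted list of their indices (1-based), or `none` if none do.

1, 3, 4, 9

Numerically β ≈ 4.23607 and β' = −1/β ≈ -0.23607.
candidate 1: (m,n)=(-2,-2) → π∥ = -2-2·β ≈ -10.47214, π⊥ = -2-2·β' ≈ -1.52786 ∈ [-1.9, -0.5) ⇒ IN Λ
candidate 2: (m,n)=(0,10) → π∥ = 0+10·β ≈ 42.36068, π⊥ = 0+10·β' ≈ -2.36068 ∉ [-1.9, -0.5) ⇒ out
candidate 3: (m,n)=(2,12) → π∥ = 2+12·β ≈ 52.83282, π⊥ = 2+12·β' ≈ -0.83282 ∈ [-1.9, -0.5) ⇒ IN Λ
candidate 4: (m,n)=(-4,-12) → π∥ = -4-12·β ≈ -54.83282, π⊥ = -4-12·β' ≈ -1.16718 ∈ [-1.9, -0.5) ⇒ IN Λ
candidate 5: (m,n)=(-5,-3) → π∥ = -5-3·β ≈ -17.70820, π⊥ = -5-3·β' ≈ -4.29180 ∉ [-1.9, -0.5) ⇒ out
candidate 6: (m,n)=(4,-6) → π∥ = 4-6·β ≈ -21.41641, π⊥ = 4-6·β' ≈ 5.41641 ∉ [-1.9, -0.5) ⇒ out
candidate 7: (m,n)=(-4,4) → π∥ = -4+4·β ≈ 12.94427, π⊥ = -4+4·β' ≈ -4.94427 ∉ [-1.9, -0.5) ⇒ out
candidate 8: (m,n)=(-12,8) → π∥ = -12+8·β ≈ 21.88854, π⊥ = -12+8·β' ≈ -13.88854 ∉ [-1.9, -0.5) ⇒ out
candidate 9: (m,n)=(-1,2) → π∥ = -1+2·β ≈ 7.47214, π⊥ = -1+2·β' ≈ -1.47214 ∈ [-1.9, -0.5) ⇒ IN Λ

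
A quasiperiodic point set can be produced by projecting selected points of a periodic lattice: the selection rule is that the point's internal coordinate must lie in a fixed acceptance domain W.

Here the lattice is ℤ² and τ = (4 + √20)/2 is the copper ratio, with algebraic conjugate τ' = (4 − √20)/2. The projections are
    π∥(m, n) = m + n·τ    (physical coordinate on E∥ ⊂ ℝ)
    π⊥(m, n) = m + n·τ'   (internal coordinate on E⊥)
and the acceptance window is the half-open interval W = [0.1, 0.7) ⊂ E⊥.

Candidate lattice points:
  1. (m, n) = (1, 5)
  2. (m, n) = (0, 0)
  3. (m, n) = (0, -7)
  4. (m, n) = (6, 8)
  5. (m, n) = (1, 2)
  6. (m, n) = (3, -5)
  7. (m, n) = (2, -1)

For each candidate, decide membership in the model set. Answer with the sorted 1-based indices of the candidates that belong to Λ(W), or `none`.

5

Numerically τ ≈ 4.23607 and τ' = −1/τ ≈ -0.23607.
#1 (1,5): internal coord 1 + (5)·τ' = -0.18034; -0.18034 ∉ [0.1, 0.7) → out
#2 (0,0): internal coord 0 + (0)·τ' = +0.00000; +0.00000 ∉ [0.1, 0.7) → out
#3 (0,-7): internal coord 0 + (-7)·τ' = +1.65248; +1.65248 ∉ [0.1, 0.7) → out
#4 (6,8): internal coord 6 + (8)·τ' = +4.11146; +4.11146 ∉ [0.1, 0.7) → out
#5 (1,2): internal coord 1 + (2)·τ' = +0.52786; +0.52786 ∈ [0.1, 0.7) → IN Λ
#6 (3,-5): internal coord 3 + (-5)·τ' = +4.18034; +4.18034 ∉ [0.1, 0.7) → out
#7 (2,-1): internal coord 2 + (-1)·τ' = +2.23607; +2.23607 ∉ [0.1, 0.7) → out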